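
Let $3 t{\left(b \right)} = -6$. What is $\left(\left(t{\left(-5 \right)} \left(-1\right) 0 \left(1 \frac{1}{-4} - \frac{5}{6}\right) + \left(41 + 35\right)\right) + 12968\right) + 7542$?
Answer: $20586$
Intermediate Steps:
$t{\left(b \right)} = -2$ ($t{\left(b \right)} = \frac{1}{3} \left(-6\right) = -2$)
$\left(\left(t{\left(-5 \right)} \left(-1\right) 0 \left(1 \frac{1}{-4} - \frac{5}{6}\right) + \left(41 + 35\right)\right) + 12968\right) + 7542 = \left(\left(- 2 \left(-1\right) 0 \left(1 \frac{1}{-4} - \frac{5}{6}\right) + \left(41 + 35\right)\right) + 12968\right) + 7542 = \left(\left(- 2 \cdot 0 \left(1 \left(- \frac{1}{4}\right) - \frac{5}{6}\right) + 76\right) + 12968\right) + 7542 = \left(\left(- 2 \cdot 0 \left(- \frac{1}{4} - \frac{5}{6}\right) + 76\right) + 12968\right) + 7542 = \left(\left(- 2 \cdot 0 \left(- \frac{13}{12}\right) + 76\right) + 12968\right) + 7542 = \left(\left(\left(-2\right) 0 + 76\right) + 12968\right) + 7542 = \left(\left(0 + 76\right) + 12968\right) + 7542 = \left(76 + 12968\right) + 7542 = 13044 + 7542 = 20586$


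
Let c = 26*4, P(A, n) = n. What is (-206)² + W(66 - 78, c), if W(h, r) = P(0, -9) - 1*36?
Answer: 42391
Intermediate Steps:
c = 104
W(h, r) = -45 (W(h, r) = -9 - 1*36 = -9 - 36 = -45)
(-206)² + W(66 - 78, c) = (-206)² - 45 = 42436 - 45 = 42391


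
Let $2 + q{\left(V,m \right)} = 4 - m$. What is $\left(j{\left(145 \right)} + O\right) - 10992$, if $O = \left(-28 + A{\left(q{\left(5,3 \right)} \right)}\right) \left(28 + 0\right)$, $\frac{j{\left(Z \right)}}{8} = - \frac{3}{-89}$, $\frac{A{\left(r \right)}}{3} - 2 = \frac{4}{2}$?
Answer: $- \frac{1018136}{89} \approx -11440.0$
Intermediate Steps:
$q{\left(V,m \right)} = 2 - m$ ($q{\left(V,m \right)} = -2 - \left(-4 + m\right) = 2 - m$)
$A{\left(r \right)} = 12$ ($A{\left(r \right)} = 6 + 3 \cdot \frac{4}{2} = 6 + 3 \cdot 4 \cdot \frac{1}{2} = 6 + 3 \cdot 2 = 6 + 6 = 12$)
$j{\left(Z \right)} = \frac{24}{89}$ ($j{\left(Z \right)} = 8 \left(- \frac{3}{-89}\right) = 8 \left(\left(-3\right) \left(- \frac{1}{89}\right)\right) = 8 \cdot \frac{3}{89} = \frac{24}{89}$)
$O = -448$ ($O = \left(-28 + 12\right) \left(28 + 0\right) = \left(-16\right) 28 = -448$)
$\left(j{\left(145 \right)} + O\right) - 10992 = \left(\frac{24}{89} - 448\right) - 10992 = - \frac{39848}{89} - 10992 = - \frac{1018136}{89}$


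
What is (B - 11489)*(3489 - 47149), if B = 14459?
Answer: -129670200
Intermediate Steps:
(B - 11489)*(3489 - 47149) = (14459 - 11489)*(3489 - 47149) = 2970*(-43660) = -129670200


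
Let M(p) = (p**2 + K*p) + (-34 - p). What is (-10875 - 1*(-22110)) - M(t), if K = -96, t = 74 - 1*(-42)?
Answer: 9065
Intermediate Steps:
t = 116 (t = 74 + 42 = 116)
M(p) = -34 + p**2 - 97*p (M(p) = (p**2 - 96*p) + (-34 - p) = -34 + p**2 - 97*p)
(-10875 - 1*(-22110)) - M(t) = (-10875 - 1*(-22110)) - (-34 + 116**2 - 97*116) = (-10875 + 22110) - (-34 + 13456 - 11252) = 11235 - 1*2170 = 11235 - 2170 = 9065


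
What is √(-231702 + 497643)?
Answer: 3*√29549 ≈ 515.69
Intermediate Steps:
√(-231702 + 497643) = √265941 = 3*√29549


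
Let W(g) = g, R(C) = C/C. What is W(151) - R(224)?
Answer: 150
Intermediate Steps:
R(C) = 1
W(151) - R(224) = 151 - 1*1 = 151 - 1 = 150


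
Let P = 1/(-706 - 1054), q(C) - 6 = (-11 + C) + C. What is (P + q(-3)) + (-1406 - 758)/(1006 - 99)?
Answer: -21369067/1596320 ≈ -13.386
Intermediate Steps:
q(C) = -5 + 2*C (q(C) = 6 + ((-11 + C) + C) = 6 + (-11 + 2*C) = -5 + 2*C)
P = -1/1760 (P = 1/(-1760) = -1/1760 ≈ -0.00056818)
(P + q(-3)) + (-1406 - 758)/(1006 - 99) = (-1/1760 + (-5 + 2*(-3))) + (-1406 - 758)/(1006 - 99) = (-1/1760 + (-5 - 6)) - 2164/907 = (-1/1760 - 11) - 2164*1/907 = -19361/1760 - 2164/907 = -21369067/1596320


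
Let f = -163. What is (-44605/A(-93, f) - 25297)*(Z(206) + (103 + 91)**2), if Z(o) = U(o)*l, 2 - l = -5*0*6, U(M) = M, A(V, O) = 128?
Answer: -3903036369/4 ≈ -9.7576e+8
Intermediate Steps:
l = 2 (l = 2 - (-5*0)*6 = 2 - 0*6 = 2 - 1*0 = 2 + 0 = 2)
Z(o) = 2*o (Z(o) = o*2 = 2*o)
(-44605/A(-93, f) - 25297)*(Z(206) + (103 + 91)**2) = (-44605/128 - 25297)*(2*206 + (103 + 91)**2) = (-44605*1/128 - 25297)*(412 + 194**2) = (-44605/128 - 25297)*(412 + 37636) = -3282621/128*38048 = -3903036369/4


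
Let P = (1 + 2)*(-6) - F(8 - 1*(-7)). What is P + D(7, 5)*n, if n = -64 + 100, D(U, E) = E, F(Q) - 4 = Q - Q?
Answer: 158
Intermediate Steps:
F(Q) = 4 (F(Q) = 4 + (Q - Q) = 4 + 0 = 4)
P = -22 (P = (1 + 2)*(-6) - 1*4 = 3*(-6) - 4 = -18 - 4 = -22)
n = 36
P + D(7, 5)*n = -22 + 5*36 = -22 + 180 = 158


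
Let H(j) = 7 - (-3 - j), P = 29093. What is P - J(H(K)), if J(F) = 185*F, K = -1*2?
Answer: 27613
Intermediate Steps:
K = -2
H(j) = 10 + j (H(j) = 7 + (3 + j) = 10 + j)
P - J(H(K)) = 29093 - 185*(10 - 2) = 29093 - 185*8 = 29093 - 1*1480 = 29093 - 1480 = 27613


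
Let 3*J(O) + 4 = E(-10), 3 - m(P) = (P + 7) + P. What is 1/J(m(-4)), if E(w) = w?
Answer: -3/14 ≈ -0.21429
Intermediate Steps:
m(P) = -4 - 2*P (m(P) = 3 - ((P + 7) + P) = 3 - ((7 + P) + P) = 3 - (7 + 2*P) = 3 + (-7 - 2*P) = -4 - 2*P)
J(O) = -14/3 (J(O) = -4/3 + (⅓)*(-10) = -4/3 - 10/3 = -14/3)
1/J(m(-4)) = 1/(-14/3) = -3/14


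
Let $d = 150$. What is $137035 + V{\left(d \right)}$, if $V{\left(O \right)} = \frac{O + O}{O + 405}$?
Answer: $\frac{5070315}{37} \approx 1.3704 \cdot 10^{5}$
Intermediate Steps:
$V{\left(O \right)} = \frac{2 O}{405 + O}$
$137035 + V{\left(d \right)} = 137035 + 2 \cdot 150 \frac{1}{405 + 150} = 137035 + 2 \cdot 150 \cdot \frac{1}{555} = 137035 + \frac{20}{37} = \frac{5070315}{37}$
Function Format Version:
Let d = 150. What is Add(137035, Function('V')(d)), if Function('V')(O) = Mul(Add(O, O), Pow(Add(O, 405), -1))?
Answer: Rational(5070315, 37) ≈ 1.3704e+5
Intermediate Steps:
Function('V')(O) = Mul(2, O, Pow(Add(405, O), -1)) (Function('V')(O) = Mul(Mul(2, O), Pow(Add(405, O), -1)) = Mul(2, O, Pow(Add(405, O), -1)))
Add(137035, Function('V')(d)) = Add(137035, Mul(2, 150, Pow(Add(405, 150), -1))) = Add(137035, Mul(2, 150, Pow(555, -1))) = Add(137035, Mul(2, 150, Rational(1, 555))) = Add(137035, Rational(20, 37)) = Rational(5070315, 37)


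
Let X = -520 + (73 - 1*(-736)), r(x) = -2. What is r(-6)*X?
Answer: -578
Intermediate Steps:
X = 289 (X = -520 + (73 + 736) = -520 + 809 = 289)
r(-6)*X = -2*289 = -578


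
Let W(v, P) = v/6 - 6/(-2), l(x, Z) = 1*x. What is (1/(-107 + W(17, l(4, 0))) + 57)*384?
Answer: 13283712/607 ≈ 21884.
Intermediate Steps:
l(x, Z) = x
W(v, P) = 3 + v/6 (W(v, P) = v*(⅙) - 6*(-½) = v/6 + 3 = 3 + v/6)
(1/(-107 + W(17, l(4, 0))) + 57)*384 = (1/(-107 + (3 + (⅙)*17)) + 57)*384 = (1/(-107 + (3 + 17/6)) + 57)*384 = (1/(-107 + 35/6) + 57)*384 = (1/(-607/6) + 57)*384 = (-6/607 + 57)*384 = (34593/607)*384 = 13283712/607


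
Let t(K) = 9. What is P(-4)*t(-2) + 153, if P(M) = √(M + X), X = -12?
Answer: 153 + 36*I ≈ 153.0 + 36.0*I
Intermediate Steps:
P(M) = √(-12 + M) (P(M) = √(M - 12) = √(-12 + M))
P(-4)*t(-2) + 153 = √(-12 - 4)*9 + 153 = √(-16)*9 + 153 = (4*I)*9 + 153 = 36*I + 153 = 153 + 36*I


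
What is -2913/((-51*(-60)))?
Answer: -971/1020 ≈ -0.95196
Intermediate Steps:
-2913/((-51*(-60))) = -2913/3060 = -2913*1/3060 = -971/1020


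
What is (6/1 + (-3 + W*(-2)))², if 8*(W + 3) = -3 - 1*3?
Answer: 441/4 ≈ 110.25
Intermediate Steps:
W = -15/4 (W = -3 + (-3 - 1*3)/8 = -3 + (-3 - 3)/8 = -3 + (⅛)*(-6) = -3 - ¾ = -15/4 ≈ -3.7500)
(6/1 + (-3 + W*(-2)))² = (6/1 + (-3 - 15/4*(-2)))² = (6*1 + (-3 + 15/2))² = (6 + 9/2)² = (21/2)² = 441/4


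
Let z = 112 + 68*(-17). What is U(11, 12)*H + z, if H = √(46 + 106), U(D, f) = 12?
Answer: -1044 + 24*√38 ≈ -896.05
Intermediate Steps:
H = 2*√38 (H = √152 = 2*√38 ≈ 12.329)
z = -1044 (z = 112 - 1156 = -1044)
U(11, 12)*H + z = 12*(2*√38) - 1044 = 24*√38 - 1044 = -1044 + 24*√38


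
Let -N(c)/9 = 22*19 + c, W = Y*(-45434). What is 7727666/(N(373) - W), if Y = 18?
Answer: 7727666/810693 ≈ 9.5322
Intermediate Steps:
W = -817812 (W = 18*(-45434) = -817812)
N(c) = -3762 - 9*c (N(c) = -9*(22*19 + c) = -9*(418 + c) = -3762 - 9*c)
7727666/(N(373) - W) = 7727666/((-3762 - 9*373) - 1*(-817812)) = 7727666/((-3762 - 3357) + 817812) = 7727666/(-7119 + 817812) = 7727666/810693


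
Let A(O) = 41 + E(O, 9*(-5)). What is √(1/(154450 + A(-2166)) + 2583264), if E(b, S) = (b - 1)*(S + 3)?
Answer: √155700309073947105/245505 ≈ 1607.3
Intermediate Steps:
E(b, S) = (-1 + b)*(3 + S)
A(O) = 83 - 42*O (A(O) = 41 + (-3 - 9*(-5) + 3*O + (9*(-5))*O) = 41 + (-3 - 1*(-45) + 3*O - 45*O) = 41 + (-3 + 45 + 3*O - 45*O) = 41 + (42 - 42*O) = 83 - 42*O)
√(1/(154450 + A(-2166)) + 2583264) = √(1/(154450 + (83 - 42*(-2166))) + 2583264) = √(1/(154450 + (83 + 90972)) + 2583264) = √(1/(154450 + 91055) + 2583264) = √(1/245505 + 2583264) = √(634204228321/245505) = √155700309073947105/245505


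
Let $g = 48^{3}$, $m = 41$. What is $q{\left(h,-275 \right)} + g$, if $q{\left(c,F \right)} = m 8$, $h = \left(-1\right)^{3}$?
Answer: $110920$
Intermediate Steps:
$g = 110592$
$h = -1$
$q{\left(c,F \right)} = 328$ ($q{\left(c,F \right)} = 41 \cdot 8 = 328$)
$q{\left(h,-275 \right)} + g = 328 + 110592 = 110920$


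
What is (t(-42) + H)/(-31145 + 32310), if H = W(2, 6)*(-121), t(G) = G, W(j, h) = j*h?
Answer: -1494/1165 ≈ -1.2824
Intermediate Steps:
W(j, h) = h*j
H = -1452 (H = (6*2)*(-121) = 12*(-121) = -1452)
(t(-42) + H)/(-31145 + 32310) = (-42 - 1452)/(-31145 + 32310) = -1494/1165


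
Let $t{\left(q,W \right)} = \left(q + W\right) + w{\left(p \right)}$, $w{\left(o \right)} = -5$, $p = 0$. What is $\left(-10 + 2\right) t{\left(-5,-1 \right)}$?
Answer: $88$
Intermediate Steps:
$t{\left(q,W \right)} = -5 + W + q$ ($t{\left(q,W \right)} = \left(q + W\right) - 5 = \left(W + q\right) - 5 = -5 + W + q$)
$\left(-10 + 2\right) t{\left(-5,-1 \right)} = \left(-10 + 2\right) \left(-5 - 1 - 5\right) = \left(-8\right) \left(-11\right) = 88$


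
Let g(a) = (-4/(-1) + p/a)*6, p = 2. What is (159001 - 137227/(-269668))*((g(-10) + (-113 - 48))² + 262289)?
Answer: 4309020612948141/96310 ≈ 4.4741e+10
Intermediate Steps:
g(a) = 24 + 12/a (g(a) = (-4/(-1) + 2/a)*6 = (-4*(-1) + 2/a)*6 = (4 + 2/a)*6 = 24 + 12/a)
(159001 - 137227/(-269668))*((g(-10) + (-113 - 48))² + 262289) = (159001 - 137227/(-269668))*(((24 + 12/(-10)) + (-113 - 48))² + 262289) = (159001 - 137227*(-1/269668))*(((24 + 12*(-⅒)) - 161)² + 262289) = (159001 + 137227/269668)*(((24 - 6/5) - 161)² + 262289) = 42877618895*((114/5 - 161)² + 262289)/269668 = 42877618895*((-691/5)² + 262289)/269668 = 42877618895*(477481/25 + 262289)/269668 = (42877618895/269668)*(7034706/25) = 4309020612948141/96310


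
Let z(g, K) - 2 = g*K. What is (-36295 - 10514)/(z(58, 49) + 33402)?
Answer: -2229/1726 ≈ -1.2914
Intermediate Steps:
z(g, K) = 2 + K*g (z(g, K) = 2 + g*K = 2 + K*g)
(-36295 - 10514)/(z(58, 49) + 33402) = (-36295 - 10514)/((2 + 49*58) + 33402) = -46809/((2 + 2842) + 33402) = -46809/(2844 + 33402) = -46809/36246 = -46809*1/36246 = -2229/1726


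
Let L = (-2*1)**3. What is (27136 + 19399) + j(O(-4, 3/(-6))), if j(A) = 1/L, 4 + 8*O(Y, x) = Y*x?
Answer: 372279/8 ≈ 46535.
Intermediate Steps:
L = -8 (L = (-2)**3 = -8)
O(Y, x) = -1/2 + Y*x/8 (O(Y, x) = -1/2 + (Y*x)/8 = -1/2 + Y*x/8)
j(A) = -1/8 (j(A) = 1/(-8) = -1/8)
(27136 + 19399) + j(O(-4, 3/(-6))) = (27136 + 19399) - 1/8 = 46535 - 1/8 = 372279/8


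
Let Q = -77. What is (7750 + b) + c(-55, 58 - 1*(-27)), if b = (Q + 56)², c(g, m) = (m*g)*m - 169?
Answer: -389353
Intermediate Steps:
c(g, m) = -169 + g*m² (c(g, m) = (g*m)*m - 169 = g*m² - 169 = -169 + g*m²)
b = 441 (b = (-77 + 56)² = (-21)² = 441)
(7750 + b) + c(-55, 58 - 1*(-27)) = (7750 + 441) + (-169 - 55*(58 - 1*(-27))²) = 8191 + (-169 - 55*(58 + 27)²) = 8191 + (-169 - 55*85²) = 8191 + (-169 - 55*7225) = 8191 + (-169 - 397375) = 8191 - 397544 = -389353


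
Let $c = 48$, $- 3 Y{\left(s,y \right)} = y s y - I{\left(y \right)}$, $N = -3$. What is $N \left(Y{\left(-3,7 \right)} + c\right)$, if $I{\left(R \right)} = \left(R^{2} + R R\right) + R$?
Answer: $-396$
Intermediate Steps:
$I{\left(R \right)} = R + 2 R^{2}$ ($I{\left(R \right)} = \left(R^{2} + R^{2}\right) + R = 2 R^{2} + R = R + 2 R^{2}$)
$Y{\left(s,y \right)} = - \frac{s y^{2}}{3} + \frac{y \left(1 + 2 y\right)}{3}$ ($Y{\left(s,y \right)} = - \frac{y s y + \left(\left(s - y \left(1 + 2 y\right)\right) - s\right)}{3} = - \frac{s y y + \left(\left(s - y \left(1 + 2 y\right)\right) - s\right)}{3} = - \frac{s y^{2} - y \left(1 + 2 y\right)}{3} = - \frac{s y^{2}}{3} + \frac{y \left(1 + 2 y\right)}{3}$)
$N \left(Y{\left(-3,7 \right)} + c\right) = - 3 \left(\frac{1}{3} \cdot 7 \left(1 + 2 \cdot 7 - \left(-3\right) 7\right) + 48\right) = - 3 \left(\frac{1}{3} \cdot 7 \left(1 + 14 + 21\right) + 48\right) = - 3 \left(\frac{1}{3} \cdot 7 \cdot 36 + 48\right) = - 3 \left(84 + 48\right) = \left(-3\right) 132 = -396$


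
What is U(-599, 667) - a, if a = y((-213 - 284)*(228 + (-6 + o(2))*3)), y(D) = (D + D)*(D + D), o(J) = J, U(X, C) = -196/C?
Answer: -30747237680068/667 ≈ -4.6098e+10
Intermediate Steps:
y(D) = 4*D² (y(D) = (2*D)*(2*D) = 4*D²)
a = 46097807616 (a = 4*((-213 - 284)*(228 + (-6 + 2)*3))² = 4*(-497*(228 - 4*3))² = 4*(-497*(228 - 12))² = 4*(-497*216)² = 4*(-107352)² = 4*11524451904 = 46097807616)
U(-599, 667) - a = -196/667 - 1*46097807616 = -196*1/667 - 46097807616 = -196/667 - 46097807616 = -30747237680068/667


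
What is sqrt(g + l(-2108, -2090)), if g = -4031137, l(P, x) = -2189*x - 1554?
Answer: sqrt(542319) ≈ 736.42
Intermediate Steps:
l(P, x) = -1554 - 2189*x
sqrt(g + l(-2108, -2090)) = sqrt(-4031137 + (-1554 - 2189*(-2090))) = sqrt(-4031137 + (-1554 + 4575010)) = sqrt(-4031137 + 4573456) = sqrt(542319)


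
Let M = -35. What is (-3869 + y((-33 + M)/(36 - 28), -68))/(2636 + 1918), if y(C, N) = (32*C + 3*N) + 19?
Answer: -721/759 ≈ -0.94993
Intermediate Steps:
y(C, N) = 19 + 3*N + 32*C (y(C, N) = (3*N + 32*C) + 19 = 19 + 3*N + 32*C)
(-3869 + y((-33 + M)/(36 - 28), -68))/(2636 + 1918) = (-3869 + (19 + 3*(-68) + 32*((-33 - 35)/(36 - 28))))/(2636 + 1918) = (-3869 + (19 - 204 + 32*(-68/8)))/4554 = (-3869 + (19 - 204 + 32*(-68*⅛)))*(1/4554) = (-3869 + (19 - 204 + 32*(-17/2)))*(1/4554) = (-3869 + (19 - 204 - 272))*(1/4554) = (-3869 - 457)*(1/4554) = -4326*1/4554 = -721/759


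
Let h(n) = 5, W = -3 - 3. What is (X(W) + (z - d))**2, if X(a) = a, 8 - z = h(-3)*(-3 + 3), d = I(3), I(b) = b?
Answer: 1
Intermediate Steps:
W = -6
d = 3
z = 8 (z = 8 - 5*(-3 + 3) = 8 - 5*0 = 8 - 1*0 = 8 + 0 = 8)
(X(W) + (z - d))**2 = (-6 + (8 - 1*3))**2 = (-6 + (8 - 3))**2 = (-6 + 5)**2 = (-1)**2 = 1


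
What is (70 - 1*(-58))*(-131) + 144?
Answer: -16624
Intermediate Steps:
(70 - 1*(-58))*(-131) + 144 = (70 + 58)*(-131) + 144 = 128*(-131) + 144 = -16768 + 144 = -16624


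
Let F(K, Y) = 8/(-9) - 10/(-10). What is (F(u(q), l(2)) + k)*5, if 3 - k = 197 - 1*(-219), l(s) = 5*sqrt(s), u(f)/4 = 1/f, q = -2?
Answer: -18580/9 ≈ -2064.4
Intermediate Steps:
u(f) = 4/f
F(K, Y) = 1/9 (F(K, Y) = 8*(-1/9) - 10*(-1/10) = -8/9 + 1 = 1/9)
k = -413 (k = 3 - (197 - 1*(-219)) = 3 - (197 + 219) = 3 - 1*416 = 3 - 416 = -413)
(F(u(q), l(2)) + k)*5 = (1/9 - 413)*5 = -3716/9*5 = -18580/9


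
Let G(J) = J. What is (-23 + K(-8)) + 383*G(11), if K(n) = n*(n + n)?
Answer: 4318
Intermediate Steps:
K(n) = 2*n**2 (K(n) = n*(2*n) = 2*n**2)
(-23 + K(-8)) + 383*G(11) = (-23 + 2*(-8)**2) + 383*11 = (-23 + 2*64) + 4213 = (-23 + 128) + 4213 = 105 + 4213 = 4318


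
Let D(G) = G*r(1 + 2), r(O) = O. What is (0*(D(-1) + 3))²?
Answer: 0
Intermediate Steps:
D(G) = 3*G (D(G) = G*(1 + 2) = G*3 = 3*G)
(0*(D(-1) + 3))² = (0*(3*(-1) + 3))² = (0*(-3 + 3))² = (0*0)² = 0² = 0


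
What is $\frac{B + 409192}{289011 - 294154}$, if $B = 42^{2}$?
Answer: $- \frac{410956}{5143} \approx -79.906$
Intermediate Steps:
$B = 1764$
$\frac{B + 409192}{289011 - 294154} = \frac{1764 + 409192}{289011 - 294154} = \frac{410956}{-5143} = 410956 \left(- \frac{1}{5143}\right) = - \frac{410956}{5143}$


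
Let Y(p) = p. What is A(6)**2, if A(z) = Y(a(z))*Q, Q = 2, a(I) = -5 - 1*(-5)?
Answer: 0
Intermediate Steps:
a(I) = 0 (a(I) = -5 + 5 = 0)
A(z) = 0 (A(z) = 0*2 = 0)
A(6)**2 = 0**2 = 0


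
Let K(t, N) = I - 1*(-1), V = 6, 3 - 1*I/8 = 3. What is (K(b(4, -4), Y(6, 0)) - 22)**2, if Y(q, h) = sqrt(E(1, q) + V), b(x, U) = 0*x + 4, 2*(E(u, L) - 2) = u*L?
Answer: 441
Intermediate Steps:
I = 0 (I = 24 - 8*3 = 24 - 24 = 0)
E(u, L) = 2 + L*u/2 (E(u, L) = 2 + (u*L)/2 = 2 + (L*u)/2 = 2 + L*u/2)
b(x, U) = 4 (b(x, U) = 0 + 4 = 4)
Y(q, h) = sqrt(8 + q/2) (Y(q, h) = sqrt((2 + (1/2)*q*1) + 6) = sqrt((2 + q/2) + 6) = sqrt(8 + q/2))
K(t, N) = 1 (K(t, N) = 0 - 1*(-1) = 0 + 1 = 1)
(K(b(4, -4), Y(6, 0)) - 22)**2 = (1 - 22)**2 = (-21)**2 = 441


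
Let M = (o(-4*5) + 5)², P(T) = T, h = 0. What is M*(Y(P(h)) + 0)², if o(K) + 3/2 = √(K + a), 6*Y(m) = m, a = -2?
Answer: 0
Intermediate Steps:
Y(m) = m/6
o(K) = -3/2 + √(-2 + K) (o(K) = -3/2 + √(K - 2) = -3/2 + √(-2 + K))
M = (7/2 + I*√22)² (M = ((-3/2 + √(-2 - 4*5)) + 5)² = ((-3/2 + √(-2 - 20)) + 5)² = ((-3/2 + √(-22)) + 5)² = ((-3/2 + I*√22) + 5)² = (7/2 + I*√22)² ≈ -9.75 + 32.833*I)
M*(Y(P(h)) + 0)² = (-39/4 + 7*I*√22)*((⅙)*0 + 0)² = (-39/4 + 7*I*√22)*(0 + 0)² = (-39/4 + 7*I*√22)*0² = (-39/4 + 7*I*√22)*0 = 0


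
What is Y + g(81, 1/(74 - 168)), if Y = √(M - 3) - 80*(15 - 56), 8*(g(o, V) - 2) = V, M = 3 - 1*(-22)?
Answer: 2468063/752 + √22 ≈ 3286.7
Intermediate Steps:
M = 25 (M = 3 + 22 = 25)
g(o, V) = 2 + V/8
Y = 3280 + √22 (Y = √(25 - 3) - 80*(15 - 56) = √22 - 80*(-41) = √22 + 3280 = 3280 + √22 ≈ 3284.7)
Y + g(81, 1/(74 - 168)) = (3280 + √22) + (2 + 1/(8*(74 - 168))) = (3280 + √22) + (2 + (⅛)/(-94)) = (3280 + √22) + (2 + (⅛)*(-1/94)) = (3280 + √22) + (2 - 1/752) = (3280 + √22) + 1503/752 = 2468063/752 + √22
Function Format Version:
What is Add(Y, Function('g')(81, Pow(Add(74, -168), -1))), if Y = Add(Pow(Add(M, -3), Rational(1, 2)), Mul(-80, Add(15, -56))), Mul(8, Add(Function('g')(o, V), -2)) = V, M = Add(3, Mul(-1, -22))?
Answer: Add(Rational(2468063, 752), Pow(22, Rational(1, 2))) ≈ 3286.7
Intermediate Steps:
M = 25 (M = Add(3, 22) = 25)
Function('g')(o, V) = Add(2, Mul(Rational(1, 8), V))
Y = Add(3280, Pow(22, Rational(1, 2))) (Y = Add(Pow(Add(25, -3), Rational(1, 2)), Mul(-80, Add(15, -56))) = Add(Pow(22, Rational(1, 2)), Mul(-80, -41)) = Add(Pow(22, Rational(1, 2)), 3280) = Add(3280, Pow(22, Rational(1, 2))) ≈ 3284.7)
Add(Y, Function('g')(81, Pow(Add(74, -168), -1))) = Add(Add(3280, Pow(22, Rational(1, 2))), Add(2, Mul(Rational(1, 8), Pow(Add(74, -168), -1)))) = Add(Add(3280, Pow(22, Rational(1, 2))), Add(2, Mul(Rational(1, 8), Pow(-94, -1)))) = Add(Add(3280, Pow(22, Rational(1, 2))), Add(2, Mul(Rational(1, 8), Rational(-1, 94)))) = Add(Add(3280, Pow(22, Rational(1, 2))), Add(2, Rational(-1, 752))) = Add(Add(3280, Pow(22, Rational(1, 2))), Rational(1503, 752)) = Add(Rational(2468063, 752), Pow(22, Rational(1, 2)))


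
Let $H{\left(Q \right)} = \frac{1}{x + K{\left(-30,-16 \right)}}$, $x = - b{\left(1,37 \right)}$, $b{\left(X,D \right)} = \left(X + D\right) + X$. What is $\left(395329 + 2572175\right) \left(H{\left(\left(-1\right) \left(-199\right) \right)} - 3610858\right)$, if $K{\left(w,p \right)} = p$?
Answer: $- \frac{589337958681264}{55} \approx -1.0715 \cdot 10^{13}$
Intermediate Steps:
$b{\left(X,D \right)} = D + 2 X$ ($b{\left(X,D \right)} = \left(D + X\right) + X = D + 2 X$)
$x = -39$ ($x = - (37 + 2 \cdot 1) = - (37 + 2) = \left(-1\right) 39 = -39$)
$H{\left(Q \right)} = - \frac{1}{55}$ ($H{\left(Q \right)} = \frac{1}{-39 - 16} = \frac{1}{-55} = - \frac{1}{55}$)
$\left(395329 + 2572175\right) \left(H{\left(\left(-1\right) \left(-199\right) \right)} - 3610858\right) = \left(395329 + 2572175\right) \left(- \frac{1}{55} - 3610858\right) = 2967504 \left(- \frac{1}{55} - 3610858\right) = 2967504 \left(- \frac{198597191}{55}\right) = - \frac{589337958681264}{55}$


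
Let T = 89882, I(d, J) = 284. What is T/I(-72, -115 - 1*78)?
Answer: 44941/142 ≈ 316.49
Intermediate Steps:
T/I(-72, -115 - 1*78) = 89882/284 = 89882*(1/284) = 44941/142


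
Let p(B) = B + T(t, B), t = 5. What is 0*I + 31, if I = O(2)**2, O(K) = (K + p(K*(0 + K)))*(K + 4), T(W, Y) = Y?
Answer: 31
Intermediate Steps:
p(B) = 2*B (p(B) = B + B = 2*B)
O(K) = (4 + K)*(K + 2*K**2) (O(K) = (K + 2*(K*(0 + K)))*(K + 4) = (K + 2*(K*K))*(4 + K) = (K + 2*K**2)*(4 + K) = (4 + K)*(K + 2*K**2))
I = 3600 (I = (2*(4 + 2*2**2 + 9*2))**2 = (2*(4 + 2*4 + 18))**2 = (2*(4 + 8 + 18))**2 = (2*30)**2 = 60**2 = 3600)
0*I + 31 = 0*3600 + 31 = 0 + 31 = 31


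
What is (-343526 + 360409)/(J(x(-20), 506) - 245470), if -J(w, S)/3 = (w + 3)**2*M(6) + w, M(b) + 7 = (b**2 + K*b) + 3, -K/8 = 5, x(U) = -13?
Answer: -16883/183031 ≈ -0.092241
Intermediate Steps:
K = -40 (K = -8*5 = -40)
M(b) = -4 + b**2 - 40*b (M(b) = -7 + ((b**2 - 40*b) + 3) = -7 + (3 + b**2 - 40*b) = -4 + b**2 - 40*b)
J(w, S) = -3*w + 624*(3 + w)**2 (J(w, S) = -3*((w + 3)**2*(-4 + 6**2 - 40*6) + w) = -3*((3 + w)**2*(-4 + 36 - 240) + w) = -3*((3 + w)**2*(-208) + w) = -3*(-208*(3 + w)**2 + w) = -3*(w - 208*(3 + w)**2) = -3*w + 624*(3 + w)**2)
(-343526 + 360409)/(J(x(-20), 506) - 245470) = (-343526 + 360409)/((-3*(-13) + 624*(3 - 13)**2) - 245470) = 16883/((39 + 624*(-10)**2) - 245470) = 16883/((39 + 624*100) - 245470) = 16883/((39 + 62400) - 245470) = 16883/(62439 - 245470) = 16883/(-183031) = 16883*(-1/183031) = -16883/183031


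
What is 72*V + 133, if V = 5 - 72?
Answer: -4691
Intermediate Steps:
V = -67
72*V + 133 = 72*(-67) + 133 = -4824 + 133 = -4691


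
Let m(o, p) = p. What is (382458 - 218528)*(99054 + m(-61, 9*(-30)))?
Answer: 16193661120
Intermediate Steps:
(382458 - 218528)*(99054 + m(-61, 9*(-30))) = (382458 - 218528)*(99054 + 9*(-30)) = 163930*(99054 - 270) = 163930*98784 = 16193661120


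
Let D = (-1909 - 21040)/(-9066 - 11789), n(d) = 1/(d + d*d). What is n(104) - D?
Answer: -10023289/9109464 ≈ -1.1003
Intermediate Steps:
n(d) = 1/(d + d**2)
D = 22949/20855 (D = -22949/(-20855) = -22949*(-1/20855) = 22949/20855 ≈ 1.1004)
n(104) - D = 1/(104*(1 + 104)) - 1*22949/20855 = (1/104)/105 - 22949/20855 = (1/104)*(1/105) - 22949/20855 = 1/10920 - 22949/20855 = -10023289/9109464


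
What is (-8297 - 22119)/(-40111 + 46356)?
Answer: -30416/6245 ≈ -4.8705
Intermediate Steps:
(-8297 - 22119)/(-40111 + 46356) = -30416/6245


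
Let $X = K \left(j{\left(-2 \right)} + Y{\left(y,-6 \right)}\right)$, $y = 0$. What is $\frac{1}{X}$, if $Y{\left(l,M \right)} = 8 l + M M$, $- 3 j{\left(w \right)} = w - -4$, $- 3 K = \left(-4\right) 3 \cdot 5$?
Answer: $\frac{3}{2120} \approx 0.0014151$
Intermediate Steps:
$K = 20$ ($K = - \frac{\left(-4\right) 3 \cdot 5}{3} = - \frac{\left(-12\right) 5}{3} = \left(- \frac{1}{3}\right) \left(-60\right) = 20$)
$j{\left(w \right)} = - \frac{4}{3} - \frac{w}{3}$ ($j{\left(w \right)} = - \frac{w - -4}{3} = - \frac{w + 4}{3} = - \frac{4 + w}{3} = - \frac{4}{3} - \frac{w}{3}$)
$Y{\left(l,M \right)} = M^{2} + 8 l$ ($Y{\left(l,M \right)} = 8 l + M^{2} = M^{2} + 8 l$)
$X = \frac{2120}{3}$ ($X = 20 \left(\left(- \frac{4}{3} - - \frac{2}{3}\right) + \left(\left(-6\right)^{2} + 8 \cdot 0\right)\right) = 20 \left(\left(- \frac{4}{3} + \frac{2}{3}\right) + \left(36 + 0\right)\right) = 20 \left(- \frac{2}{3} + 36\right) = 20 \cdot \frac{106}{3} = \frac{2120}{3} \approx 706.67$)
$\frac{1}{X} = \frac{1}{\frac{2120}{3}} = \frac{3}{2120}$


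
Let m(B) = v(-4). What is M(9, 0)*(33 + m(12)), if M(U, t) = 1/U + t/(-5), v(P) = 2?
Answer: 35/9 ≈ 3.8889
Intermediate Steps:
M(U, t) = 1/U - t/5 (M(U, t) = 1/U + t*(-⅕) = 1/U - t/5)
m(B) = 2
M(9, 0)*(33 + m(12)) = (1/9 - ⅕*0)*(33 + 2) = (⅑ + 0)*35 = (⅑)*35 = 35/9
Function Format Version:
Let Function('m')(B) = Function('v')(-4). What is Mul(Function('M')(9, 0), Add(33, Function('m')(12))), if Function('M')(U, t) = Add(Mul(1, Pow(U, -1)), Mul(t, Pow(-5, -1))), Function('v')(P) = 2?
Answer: Rational(35, 9) ≈ 3.8889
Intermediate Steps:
Function('M')(U, t) = Add(Pow(U, -1), Mul(Rational(-1, 5), t)) (Function('M')(U, t) = Add(Pow(U, -1), Mul(t, Rational(-1, 5))) = Add(Pow(U, -1), Mul(Rational(-1, 5), t)))
Function('m')(B) = 2
Mul(Function('M')(9, 0), Add(33, Function('m')(12))) = Mul(Add(Pow(9, -1), Mul(Rational(-1, 5), 0)), Add(33, 2)) = Mul(Add(Rational(1, 9), 0), 35) = Mul(Rational(1, 9), 35) = Rational(35, 9)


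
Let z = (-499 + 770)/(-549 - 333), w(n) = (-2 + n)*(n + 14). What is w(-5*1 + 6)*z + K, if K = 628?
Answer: 185987/294 ≈ 632.61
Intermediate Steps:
w(n) = (-2 + n)*(14 + n)
z = -271/882 (z = 271/(-882) = 271*(-1/882) = -271/882 ≈ -0.30726)
w(-5*1 + 6)*z + K = (-28 + (-5*1 + 6)**2 + 12*(-5*1 + 6))*(-271/882) + 628 = (-28 + (-5 + 6)**2 + 12*(-5 + 6))*(-271/882) + 628 = (-28 + 1**2 + 12*1)*(-271/882) + 628 = (-28 + 1 + 12)*(-271/882) + 628 = -15*(-271/882) + 628 = 1355/294 + 628 = 185987/294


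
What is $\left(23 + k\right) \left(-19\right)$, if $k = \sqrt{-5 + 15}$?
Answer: $-437 - 19 \sqrt{10} \approx -497.08$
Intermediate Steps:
$k = \sqrt{10} \approx 3.1623$
$\left(23 + k\right) \left(-19\right) = \left(23 + \sqrt{10}\right) \left(-19\right) = -437 - 19 \sqrt{10}$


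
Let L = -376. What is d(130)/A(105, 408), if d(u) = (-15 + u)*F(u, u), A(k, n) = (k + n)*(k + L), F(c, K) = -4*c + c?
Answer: 14950/46341 ≈ 0.32261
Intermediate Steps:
F(c, K) = -3*c
A(k, n) = (-376 + k)*(k + n) (A(k, n) = (k + n)*(k - 376) = (k + n)*(-376 + k) = (-376 + k)*(k + n))
d(u) = -3*u*(-15 + u) (d(u) = (-15 + u)*(-3*u) = -3*u*(-15 + u))
d(130)/A(105, 408) = (3*130*(15 - 1*130))/(105² - 376*105 - 376*408 + 105*408) = (3*130*(15 - 130))/(11025 - 39480 - 153408 + 42840) = (3*130*(-115))/(-139023) = -44850*(-1/139023) = 14950/46341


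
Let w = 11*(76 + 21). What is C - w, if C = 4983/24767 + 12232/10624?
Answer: -35049758425/32890576 ≈ -1065.6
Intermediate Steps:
w = 1067 (w = 11*97 = 1067)
C = 44486167/32890576 (C = 4983*(1/24767) + 12232*(1/10624) = 4983/24767 + 1529/1328 = 44486167/32890576 ≈ 1.3526)
C - w = 44486167/32890576 - 1*1067 = 44486167/32890576 - 1067 = -35049758425/32890576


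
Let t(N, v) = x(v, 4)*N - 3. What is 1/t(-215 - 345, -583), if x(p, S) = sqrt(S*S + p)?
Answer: I/(3*(-I + 1680*sqrt(7))) ≈ -1.6872e-8 + 7.4993e-5*I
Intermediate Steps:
x(p, S) = sqrt(p + S**2) (x(p, S) = sqrt(S**2 + p) = sqrt(p + S**2))
t(N, v) = -3 + N*sqrt(16 + v) (t(N, v) = sqrt(v + 4**2)*N - 3 = sqrt(v + 16)*N - 3 = sqrt(16 + v)*N - 3 = N*sqrt(16 + v) - 3 = -3 + N*sqrt(16 + v))
1/t(-215 - 345, -583) = 1/(-3 + (-215 - 345)*sqrt(16 - 583)) = 1/(-3 - 5040*I*sqrt(7))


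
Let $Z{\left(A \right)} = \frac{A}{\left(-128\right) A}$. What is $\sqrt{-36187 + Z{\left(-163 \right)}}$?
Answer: $\frac{i \sqrt{9263874}}{16} \approx 190.23 i$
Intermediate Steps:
$Z{\left(A \right)} = - \frac{1}{128}$ ($Z{\left(A \right)} = A \left(- \frac{1}{128 A}\right) = - \frac{1}{128}$)
$\sqrt{-36187 + Z{\left(-163 \right)}} = \sqrt{-36187 - \frac{1}{128}} = \sqrt{- \frac{4631937}{128}} = \frac{i \sqrt{9263874}}{16}$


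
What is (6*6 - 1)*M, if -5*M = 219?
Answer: -1533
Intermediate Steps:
M = -219/5 (M = -⅕*219 = -219/5 ≈ -43.800)
(6*6 - 1)*M = (6*6 - 1)*(-219/5) = (36 - 1)*(-219/5) = 35*(-219/5) = -1533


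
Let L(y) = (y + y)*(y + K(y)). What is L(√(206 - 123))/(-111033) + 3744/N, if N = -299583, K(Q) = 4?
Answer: -51715370/3695955471 - 8*√83/111033 ≈ -0.014649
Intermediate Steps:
L(y) = 2*y*(4 + y) (L(y) = (y + y)*(y + 4) = (2*y)*(4 + y) = 2*y*(4 + y))
L(√(206 - 123))/(-111033) + 3744/N = (2*√(206 - 123)*(4 + √(206 - 123)))/(-111033) + 3744/(-299583) = (2*√83*(4 + √83))*(-1/111033) + 3744*(-1/299583) = -2*√83*(4 + √83)/111033 - 416/33287 = -416/33287 - 2*√83*(4 + √83)/111033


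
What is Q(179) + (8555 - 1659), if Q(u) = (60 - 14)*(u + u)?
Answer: 23364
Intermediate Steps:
Q(u) = 92*u (Q(u) = 46*(2*u) = 92*u)
Q(179) + (8555 - 1659) = 92*179 + (8555 - 1659) = 16468 + 6896 = 23364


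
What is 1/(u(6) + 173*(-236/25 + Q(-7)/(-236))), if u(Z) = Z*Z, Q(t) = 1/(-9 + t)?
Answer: -94400/150763803 ≈ -0.00062614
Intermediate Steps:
u(Z) = Z²
1/(u(6) + 173*(-236/25 + Q(-7)/(-236))) = 1/(6² + 173*(-236/25 + 1/(-9 - 7*(-236)))) = 1/(36 + 173*(-236*1/25 - 1/236/(-16))) = 1/(36 + 173*(-236/25 - 1/16*(-1/236))) = 1/(36 + 173*(-236/25 + 1/3776)) = 1/(36 + 173*(-891111/94400)) = 1/(36 - 154162203/94400) = 1/(-150763803/94400) = -94400/150763803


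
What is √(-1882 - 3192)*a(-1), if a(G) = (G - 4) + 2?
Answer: -3*I*√5074 ≈ -213.7*I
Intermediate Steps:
a(G) = -2 + G (a(G) = (-4 + G) + 2 = -2 + G)
√(-1882 - 3192)*a(-1) = √(-1882 - 3192)*(-2 - 1) = √(-5074)*(-3) = (I*√5074)*(-3) = -3*I*√5074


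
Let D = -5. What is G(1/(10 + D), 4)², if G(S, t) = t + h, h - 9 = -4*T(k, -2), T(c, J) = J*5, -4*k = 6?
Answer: 2809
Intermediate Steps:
k = -3/2 (k = -¼*6 = -3/2 ≈ -1.5000)
T(c, J) = 5*J
h = 49 (h = 9 - 20*(-2) = 9 - 4*(-10) = 9 + 40 = 49)
G(S, t) = 49 + t (G(S, t) = t + 49 = 49 + t)
G(1/(10 + D), 4)² = (49 + 4)² = 53² = 2809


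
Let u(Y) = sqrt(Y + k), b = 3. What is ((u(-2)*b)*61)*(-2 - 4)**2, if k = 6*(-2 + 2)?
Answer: 6588*I*sqrt(2) ≈ 9316.8*I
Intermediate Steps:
k = 0 (k = 6*0 = 0)
u(Y) = sqrt(Y) (u(Y) = sqrt(Y + 0) = sqrt(Y))
((u(-2)*b)*61)*(-2 - 4)**2 = ((sqrt(-2)*3)*61)*(-2 - 4)**2 = (((I*sqrt(2))*3)*61)*(-6)**2 = ((3*I*sqrt(2))*61)*36 = (183*I*sqrt(2))*36 = 6588*I*sqrt(2)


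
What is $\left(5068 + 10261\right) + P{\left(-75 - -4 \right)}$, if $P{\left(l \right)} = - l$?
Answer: $15400$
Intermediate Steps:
$\left(5068 + 10261\right) + P{\left(-75 - -4 \right)} = \left(5068 + 10261\right) - \left(-75 - -4\right) = 15329 - \left(-75 + 4\right) = 15329 - -71 = 15329 + 71 = 15400$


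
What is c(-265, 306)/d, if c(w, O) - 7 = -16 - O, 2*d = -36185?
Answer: 126/7237 ≈ 0.017411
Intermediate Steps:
d = -36185/2 (d = (½)*(-36185) = -36185/2 ≈ -18093.)
c(w, O) = -9 - O (c(w, O) = 7 + (-16 - O) = -9 - O)
c(-265, 306)/d = (-9 - 1*306)/(-36185/2) = (-9 - 306)*(-2/36185) = -315*(-2/36185) = 126/7237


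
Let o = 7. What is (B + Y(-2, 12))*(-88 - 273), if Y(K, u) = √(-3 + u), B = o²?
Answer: -18772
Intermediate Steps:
B = 49 (B = 7² = 49)
(B + Y(-2, 12))*(-88 - 273) = (49 + √(-3 + 12))*(-88 - 273) = (49 + √9)*(-361) = (49 + 3)*(-361) = 52*(-361) = -18772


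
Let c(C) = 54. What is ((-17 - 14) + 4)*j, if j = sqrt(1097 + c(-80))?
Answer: -27*sqrt(1151) ≈ -916.01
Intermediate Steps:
j = sqrt(1151) (j = sqrt(1097 + 54) = sqrt(1151) ≈ 33.926)
((-17 - 14) + 4)*j = ((-17 - 14) + 4)*sqrt(1151) = (-31 + 4)*sqrt(1151) = -27*sqrt(1151)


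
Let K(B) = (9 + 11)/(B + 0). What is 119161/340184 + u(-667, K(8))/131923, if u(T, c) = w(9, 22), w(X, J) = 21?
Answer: 15727220467/44878093832 ≈ 0.35044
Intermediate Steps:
K(B) = 20/B
u(T, c) = 21
119161/340184 + u(-667, K(8))/131923 = 119161/340184 + 21/131923 = 15727220467/44878093832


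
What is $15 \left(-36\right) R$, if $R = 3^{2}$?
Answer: $-4860$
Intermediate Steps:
$R = 9$
$15 \left(-36\right) R = 15 \left(-36\right) 9 = \left(-540\right) 9 = -4860$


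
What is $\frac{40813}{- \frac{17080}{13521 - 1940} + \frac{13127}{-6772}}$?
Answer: $- \frac{3200822050516}{267689547} \approx -11957.0$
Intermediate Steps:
$\frac{40813}{- \frac{17080}{13521 - 1940} + \frac{13127}{-6772}} = \frac{40813}{- \frac{17080}{13521 - 1940} + 13127 \left(- \frac{1}{6772}\right)} = \frac{40813}{- \frac{17080}{11581} - \frac{13127}{6772}} = \frac{40813}{- \frac{267689547}{78426532}} = 40813 \left(- \frac{78426532}{267689547}\right) = - \frac{3200822050516}{267689547}$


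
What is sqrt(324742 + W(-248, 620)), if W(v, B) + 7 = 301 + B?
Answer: 6*sqrt(9046) ≈ 570.66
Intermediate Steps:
W(v, B) = 294 + B (W(v, B) = -7 + (301 + B) = 294 + B)
sqrt(324742 + W(-248, 620)) = sqrt(324742 + (294 + 620)) = sqrt(324742 + 914) = sqrt(325656) = 6*sqrt(9046)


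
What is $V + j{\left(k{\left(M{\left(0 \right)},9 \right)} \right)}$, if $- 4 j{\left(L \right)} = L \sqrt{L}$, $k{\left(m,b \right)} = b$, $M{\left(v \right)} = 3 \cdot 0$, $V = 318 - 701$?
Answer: $- \frac{1559}{4} \approx -389.75$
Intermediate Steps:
$V = -383$
$M{\left(v \right)} = 0$
$j{\left(L \right)} = - \frac{L^{\frac{3}{2}}}{4}$ ($j{\left(L \right)} = - \frac{L \sqrt{L}}{4} = - \frac{L^{\frac{3}{2}}}{4}$)
$V + j{\left(k{\left(M{\left(0 \right)},9 \right)} \right)} = -383 - \frac{9^{\frac{3}{2}}}{4} = -383 - \frac{27}{4} = - \frac{1559}{4}$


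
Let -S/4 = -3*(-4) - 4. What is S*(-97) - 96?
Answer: 3008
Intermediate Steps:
S = -32 (S = -4*(-3*(-4) - 4) = -4*(12 - 4) = -4*8 = -32)
S*(-97) - 96 = -32*(-97) - 96 = 3104 - 96 = 3008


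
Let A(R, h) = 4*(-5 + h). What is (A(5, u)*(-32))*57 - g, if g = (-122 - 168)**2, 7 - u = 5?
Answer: -62212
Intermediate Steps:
u = 2 (u = 7 - 1*5 = 7 - 5 = 2)
A(R, h) = -20 + 4*h
g = 84100 (g = (-290)**2 = 84100)
(A(5, u)*(-32))*57 - g = ((-20 + 4*2)*(-32))*57 - 1*84100 = ((-20 + 8)*(-32))*57 - 84100 = -12*(-32)*57 - 84100 = 384*57 - 84100 = 21888 - 84100 = -62212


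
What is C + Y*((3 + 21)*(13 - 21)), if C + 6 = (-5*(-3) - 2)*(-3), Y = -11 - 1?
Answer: 2259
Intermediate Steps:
Y = -12
C = -45 (C = -6 + (-5*(-3) - 2)*(-3) = -6 + (15 - 2)*(-3) = -6 + 13*(-3) = -6 - 39 = -45)
C + Y*((3 + 21)*(13 - 21)) = -45 - 12*(3 + 21)*(13 - 21) = -45 - 288*(-8) = -45 - 12*(-192) = -45 + 2304 = 2259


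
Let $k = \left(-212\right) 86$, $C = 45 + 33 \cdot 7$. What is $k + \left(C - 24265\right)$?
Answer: $-42221$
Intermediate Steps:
$C = 276$ ($C = 45 + 231 = 276$)
$k = -18232$
$k + \left(C - 24265\right) = -18232 + \left(276 - 24265\right) = -18232 - 23989 = -42221$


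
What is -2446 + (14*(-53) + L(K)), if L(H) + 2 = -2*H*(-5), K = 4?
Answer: -3150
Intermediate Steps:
L(H) = -2 + 10*H (L(H) = -2 - 2*H*(-5) = -2 + 10*H)
-2446 + (14*(-53) + L(K)) = -2446 + (14*(-53) + (-2 + 10*4)) = -2446 + (-742 + (-2 + 40)) = -2446 + (-742 + 38) = -2446 - 704 = -3150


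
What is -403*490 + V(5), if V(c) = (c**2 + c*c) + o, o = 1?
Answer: -197419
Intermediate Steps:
V(c) = 1 + 2*c**2 (V(c) = (c**2 + c*c) + 1 = (c**2 + c**2) + 1 = 2*c**2 + 1 = 1 + 2*c**2)
-403*490 + V(5) = -403*490 + (1 + 2*5**2) = -197470 + (1 + 2*25) = -197470 + (1 + 50) = -197470 + 51 = -197419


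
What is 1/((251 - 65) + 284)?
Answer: 1/470 ≈ 0.0021277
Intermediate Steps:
1/((251 - 65) + 284) = 1/(186 + 284) = 1/470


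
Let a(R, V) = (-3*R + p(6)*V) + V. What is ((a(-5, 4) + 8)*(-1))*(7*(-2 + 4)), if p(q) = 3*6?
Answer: -1386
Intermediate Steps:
p(q) = 18
a(R, V) = -3*R + 19*V (a(R, V) = (-3*R + 18*V) + V = -3*R + 19*V)
((a(-5, 4) + 8)*(-1))*(7*(-2 + 4)) = (((-3*(-5) + 19*4) + 8)*(-1))*(7*(-2 + 4)) = (((15 + 76) + 8)*(-1))*(7*2) = ((91 + 8)*(-1))*14 = (99*(-1))*14 = -99*14 = -1386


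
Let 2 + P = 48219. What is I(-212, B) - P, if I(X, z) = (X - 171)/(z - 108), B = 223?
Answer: -5545338/115 ≈ -48220.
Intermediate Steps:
P = 48217 (P = -2 + 48219 = 48217)
I(X, z) = (-171 + X)/(-108 + z)
I(-212, B) - P = (-171 - 212)/(-108 + 223) - 1*48217 = -383/115 - 48217 = -5545338/115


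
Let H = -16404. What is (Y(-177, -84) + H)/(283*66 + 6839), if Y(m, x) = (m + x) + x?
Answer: -16749/25517 ≈ -0.65639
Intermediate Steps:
Y(m, x) = m + 2*x
(Y(-177, -84) + H)/(283*66 + 6839) = ((-177 + 2*(-84)) - 16404)/(283*66 + 6839) = ((-177 - 168) - 16404)/(18678 + 6839) = (-345 - 16404)/25517 = -16749*1/25517 = -16749/25517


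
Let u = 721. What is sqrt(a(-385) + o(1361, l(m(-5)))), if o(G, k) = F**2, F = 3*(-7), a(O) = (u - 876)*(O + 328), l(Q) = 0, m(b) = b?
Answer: 2*sqrt(2319) ≈ 96.312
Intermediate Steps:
a(O) = -50840 - 155*O (a(O) = (721 - 876)*(O + 328) = -155*(328 + O) = -50840 - 155*O)
F = -21
o(G, k) = 441 (o(G, k) = (-21)**2 = 441)
sqrt(a(-385) + o(1361, l(m(-5)))) = sqrt((-50840 - 155*(-385)) + 441) = sqrt((-50840 + 59675) + 441) = sqrt(8835 + 441) = sqrt(9276) = 2*sqrt(2319)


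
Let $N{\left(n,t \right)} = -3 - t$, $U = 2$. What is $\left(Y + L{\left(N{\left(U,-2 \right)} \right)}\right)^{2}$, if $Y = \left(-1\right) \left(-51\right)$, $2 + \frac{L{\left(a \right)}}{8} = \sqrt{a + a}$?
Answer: $1097 + 560 i \sqrt{2} \approx 1097.0 + 791.96 i$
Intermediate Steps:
$L{\left(a \right)} = -16 + 8 \sqrt{2} \sqrt{a}$ ($L{\left(a \right)} = -16 + 8 \sqrt{a + a} = -16 + 8 \sqrt{2 a} = -16 + 8 \sqrt{2} \sqrt{a}$)
$Y = 51$
$\left(Y + L{\left(N{\left(U,-2 \right)} \right)}\right)^{2} = \left(51 - \left(16 - 8 \sqrt{2} \sqrt{-3 - -2}\right)\right)^{2} = \left(51 - \left(16 - 8 \sqrt{2} \sqrt{-3 + 2}\right)\right)^{2} = \left(51 - \left(16 - 8 \sqrt{2} \sqrt{-1}\right)\right)^{2} = \left(51 - \left(16 - 8 \sqrt{2} i\right)\right)^{2} = \left(51 - \left(16 - 8 i \sqrt{2}\right)\right)^{2} = \left(35 + 8 i \sqrt{2}\right)^{2}$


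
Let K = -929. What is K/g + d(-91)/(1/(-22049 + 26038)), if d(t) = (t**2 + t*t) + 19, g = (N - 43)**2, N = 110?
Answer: 296909681872/4489 ≈ 6.6142e+7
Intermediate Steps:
g = 4489 (g = (110 - 43)**2 = 67**2 = 4489)
d(t) = 19 + 2*t**2 (d(t) = (t**2 + t**2) + 19 = 2*t**2 + 19 = 19 + 2*t**2)
K/g + d(-91)/(1/(-22049 + 26038)) = -929/4489 + (19 + 2*(-91)**2)/(1/(-22049 + 26038)) = -929*1/4489 + (19 + 2*8281)/(1/3989) = -929/4489 + (19 + 16562)/(1/3989) = -929/4489 + 16581*3989 = -929/4489 + 66141609 = 296909681872/4489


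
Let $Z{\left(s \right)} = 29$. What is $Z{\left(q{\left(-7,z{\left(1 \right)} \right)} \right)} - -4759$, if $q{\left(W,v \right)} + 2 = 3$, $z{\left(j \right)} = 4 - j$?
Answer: $4788$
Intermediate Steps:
$q{\left(W,v \right)} = 1$ ($q{\left(W,v \right)} = -2 + 3 = 1$)
$Z{\left(q{\left(-7,z{\left(1 \right)} \right)} \right)} - -4759 = 29 - -4759 = 29 + 4759 = 4788$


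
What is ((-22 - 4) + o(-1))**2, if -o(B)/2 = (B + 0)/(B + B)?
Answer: 729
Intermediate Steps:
o(B) = -1 (o(B) = -2*(B + 0)/(B + B) = -2*B/(2*B) = -2*B*1/(2*B) = -2*1/2 = -1)
((-22 - 4) + o(-1))**2 = ((-22 - 4) - 1)**2 = (-26 - 1)**2 = (-27)**2 = 729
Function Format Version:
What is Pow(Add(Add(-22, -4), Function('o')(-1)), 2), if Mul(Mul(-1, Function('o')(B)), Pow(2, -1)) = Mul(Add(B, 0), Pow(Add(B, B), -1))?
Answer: 729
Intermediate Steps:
Function('o')(B) = -1 (Function('o')(B) = Mul(-2, Mul(Add(B, 0), Pow(Add(B, B), -1))) = Mul(-2, Mul(B, Pow(Mul(2, B), -1))) = Mul(-2, Mul(B, Mul(Rational(1, 2), Pow(B, -1)))) = Mul(-2, Rational(1, 2)) = -1)
Pow(Add(Add(-22, -4), Function('o')(-1)), 2) = Pow(Add(Add(-22, -4), -1), 2) = Pow(Add(-26, -1), 2) = Pow(-27, 2) = 729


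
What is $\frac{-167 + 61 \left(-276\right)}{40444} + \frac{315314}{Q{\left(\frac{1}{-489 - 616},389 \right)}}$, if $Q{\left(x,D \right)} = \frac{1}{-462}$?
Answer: $- \frac{5891682467195}{40444} \approx -1.4568 \cdot 10^{8}$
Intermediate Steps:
$Q{\left(x,D \right)} = - \frac{1}{462}$
$\frac{-167 + 61 \left(-276\right)}{40444} + \frac{315314}{Q{\left(\frac{1}{-489 - 616},389 \right)}} = \frac{-167 + 61 \left(-276\right)}{40444} + \frac{315314}{- \frac{1}{462}} = \left(-167 - 16836\right) \frac{1}{40444} + 315314 \left(-462\right) = \left(-17003\right) \frac{1}{40444} - 145675068 = - \frac{17003}{40444} - 145675068 = - \frac{5891682467195}{40444}$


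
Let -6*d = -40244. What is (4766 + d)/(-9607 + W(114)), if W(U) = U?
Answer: -34420/28479 ≈ -1.2086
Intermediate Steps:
d = 20122/3 (d = -1/6*(-40244) = 20122/3 ≈ 6707.3)
(4766 + d)/(-9607 + W(114)) = (4766 + 20122/3)/(-9607 + 114) = (34420/3)/(-9493) = (34420/3)*(-1/9493) = -34420/28479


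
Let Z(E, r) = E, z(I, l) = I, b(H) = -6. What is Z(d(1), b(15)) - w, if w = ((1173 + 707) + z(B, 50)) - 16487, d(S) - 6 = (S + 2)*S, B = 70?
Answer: 14546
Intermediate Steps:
d(S) = 6 + S*(2 + S) (d(S) = 6 + (S + 2)*S = 6 + (2 + S)*S = 6 + S*(2 + S))
w = -14537 (w = ((1173 + 707) + 70) - 16487 = (1880 + 70) - 16487 = 1950 - 16487 = -14537)
Z(d(1), b(15)) - w = (6 + 1² + 2*1) - 1*(-14537) = (6 + 1 + 2) + 14537 = 9 + 14537 = 14546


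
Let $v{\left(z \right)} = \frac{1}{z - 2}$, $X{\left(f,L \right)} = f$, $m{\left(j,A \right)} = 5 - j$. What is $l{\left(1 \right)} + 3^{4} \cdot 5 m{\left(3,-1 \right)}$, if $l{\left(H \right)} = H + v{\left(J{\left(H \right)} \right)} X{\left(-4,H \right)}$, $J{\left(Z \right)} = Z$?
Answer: $815$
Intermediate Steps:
$v{\left(z \right)} = \frac{1}{-2 + z}$
$l{\left(H \right)} = H - \frac{4}{-2 + H}$ ($l{\left(H \right)} = H + \frac{1}{-2 + H} \left(-4\right) = H - \frac{4}{-2 + H}$)
$l{\left(1 \right)} + 3^{4} \cdot 5 m{\left(3,-1 \right)} = \frac{-4 + 1 \left(-2 + 1\right)}{-2 + 1} + 3^{4} \cdot 5 \left(5 - 3\right) = \frac{-4 + 1 \left(-1\right)}{-1} + 81 \cdot 5 \left(5 - 3\right) = - (-4 - 1) + 81 \cdot 5 \cdot 2 = \left(-1\right) \left(-5\right) + 81 \cdot 10 = 5 + 810 = 815$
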